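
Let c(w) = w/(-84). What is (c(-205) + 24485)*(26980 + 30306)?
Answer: 58917075635/42 ≈ 1.4028e+9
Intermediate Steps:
c(w) = -w/84 (c(w) = w*(-1/84) = -w/84)
(c(-205) + 24485)*(26980 + 30306) = (-1/84*(-205) + 24485)*(26980 + 30306) = (205/84 + 24485)*57286 = (2056945/84)*57286 = 58917075635/42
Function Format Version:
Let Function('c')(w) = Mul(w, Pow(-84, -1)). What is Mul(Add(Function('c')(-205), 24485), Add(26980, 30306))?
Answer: Rational(58917075635, 42) ≈ 1.4028e+9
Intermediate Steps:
Function('c')(w) = Mul(Rational(-1, 84), w) (Function('c')(w) = Mul(w, Rational(-1, 84)) = Mul(Rational(-1, 84), w))
Mul(Add(Function('c')(-205), 24485), Add(26980, 30306)) = Mul(Add(Mul(Rational(-1, 84), -205), 24485), Add(26980, 30306)) = Mul(Add(Rational(205, 84), 24485), 57286) = Mul(Rational(2056945, 84), 57286) = Rational(58917075635, 42)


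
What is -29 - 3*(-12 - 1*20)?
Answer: 67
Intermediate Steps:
-29 - 3*(-12 - 1*20) = -29 - 3*(-12 - 20) = -29 - 3*(-32) = -29 + 96 = 67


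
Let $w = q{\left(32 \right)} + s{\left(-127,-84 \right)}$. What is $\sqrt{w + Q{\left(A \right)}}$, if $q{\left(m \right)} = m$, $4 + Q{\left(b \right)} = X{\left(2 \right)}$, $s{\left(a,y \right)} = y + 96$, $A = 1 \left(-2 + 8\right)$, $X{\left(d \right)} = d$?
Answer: $\sqrt{42} \approx 6.4807$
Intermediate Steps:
$A = 6$ ($A = 1 \cdot 6 = 6$)
$s{\left(a,y \right)} = 96 + y$
$Q{\left(b \right)} = -2$ ($Q{\left(b \right)} = -4 + 2 = -2$)
$w = 44$ ($w = 32 + \left(96 - 84\right) = 32 + 12 = 44$)
$\sqrt{w + Q{\left(A \right)}} = \sqrt{44 - 2} = \sqrt{42}$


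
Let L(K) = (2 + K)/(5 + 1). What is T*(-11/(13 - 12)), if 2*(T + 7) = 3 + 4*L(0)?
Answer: 319/6 ≈ 53.167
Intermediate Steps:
L(K) = ⅓ + K/6 (L(K) = (2 + K)/6 = (2 + K)*(⅙) = ⅓ + K/6)
T = -29/6 (T = -7 + (3 + 4*(⅓ + (⅙)*0))/2 = -7 + (3 + 4*(⅓ + 0))/2 = -7 + (3 + 4*(⅓))/2 = -7 + (3 + 4/3)/2 = -7 + (½)*(13/3) = -7 + 13/6 = -29/6 ≈ -4.8333)
T*(-11/(13 - 12)) = -29*(-11)/(6*(13 - 12)) = -29*(-11)/(6*1) = -29*(-11)/6 = -29/6*(-11) = 319/6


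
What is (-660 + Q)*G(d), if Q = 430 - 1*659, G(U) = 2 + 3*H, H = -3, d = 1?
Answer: 6223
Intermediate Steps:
G(U) = -7 (G(U) = 2 + 3*(-3) = 2 - 9 = -7)
Q = -229 (Q = 430 - 659 = -229)
(-660 + Q)*G(d) = (-660 - 229)*(-7) = -889*(-7) = 6223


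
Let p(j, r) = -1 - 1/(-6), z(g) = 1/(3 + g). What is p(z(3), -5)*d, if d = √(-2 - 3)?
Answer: -5*I*√5/6 ≈ -1.8634*I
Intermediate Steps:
p(j, r) = -⅚ (p(j, r) = -1 - 1*(-⅙) = -1 + ⅙ = -⅚)
d = I*√5 (d = √(-5) = I*√5 ≈ 2.2361*I)
p(z(3), -5)*d = -5*I*√5/6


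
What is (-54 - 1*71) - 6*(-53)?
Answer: 193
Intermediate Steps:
(-54 - 1*71) - 6*(-53) = (-54 - 71) + 318 = -125 + 318 = 193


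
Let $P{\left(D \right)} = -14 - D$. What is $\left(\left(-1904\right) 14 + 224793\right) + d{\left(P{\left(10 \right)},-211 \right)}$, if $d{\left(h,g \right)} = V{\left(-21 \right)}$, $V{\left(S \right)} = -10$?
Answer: $198127$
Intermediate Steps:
$d{\left(h,g \right)} = -10$
$\left(\left(-1904\right) 14 + 224793\right) + d{\left(P{\left(10 \right)},-211 \right)} = \left(\left(-1904\right) 14 + 224793\right) - 10 = \left(-26656 + 224793\right) - 10 = 198137 - 10 = 198127$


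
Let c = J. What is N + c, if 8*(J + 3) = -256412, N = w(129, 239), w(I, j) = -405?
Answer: -64919/2 ≈ -32460.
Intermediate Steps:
N = -405
J = -64109/2 (J = -3 + (⅛)*(-256412) = -3 - 64103/2 = -64109/2 ≈ -32055.)
c = -64109/2 ≈ -32055.
N + c = -405 - 64109/2 = -64919/2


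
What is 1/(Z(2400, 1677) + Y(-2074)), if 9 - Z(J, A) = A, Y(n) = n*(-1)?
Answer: 1/406 ≈ 0.0024631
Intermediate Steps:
Y(n) = -n
Z(J, A) = 9 - A
1/(Z(2400, 1677) + Y(-2074)) = 1/((9 - 1*1677) - 1*(-2074)) = 1/((9 - 1677) + 2074) = 1/(-1668 + 2074) = 1/406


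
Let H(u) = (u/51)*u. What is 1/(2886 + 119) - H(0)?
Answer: 1/3005 ≈ 0.00033278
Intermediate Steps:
H(u) = u²/51 (H(u) = (u*(1/51))*u = (u/51)*u = u²/51)
1/(2886 + 119) - H(0) = 1/(2886 + 119) - 0²/51 = 1/3005 - 0/51 = 1/3005 - 1*0 = 1/3005 + 0 = 1/3005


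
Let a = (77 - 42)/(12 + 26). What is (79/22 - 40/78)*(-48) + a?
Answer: -797859/5434 ≈ -146.83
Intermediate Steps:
a = 35/38 ≈ 0.92105
(79/22 - 40/78)*(-48) + a = (79/22 - 40/78)*(-48) + 35/38 = (79*(1/22) - 40*1/78)*(-48) + 35/38 = (79/22 - 20/39)*(-48) + 35/38 = (2641/858)*(-48) + 35/38 = -21128/143 + 35/38 = -797859/5434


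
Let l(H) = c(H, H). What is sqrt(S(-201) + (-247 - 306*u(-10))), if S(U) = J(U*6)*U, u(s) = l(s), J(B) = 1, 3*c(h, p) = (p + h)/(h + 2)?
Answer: I*sqrt(703) ≈ 26.514*I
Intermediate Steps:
c(h, p) = (h + p)/(3*(2 + h)) (c(h, p) = ((p + h)/(h + 2))/3 = ((h + p)/(2 + h))/3 = (h + p)/(3*(2 + h)))
l(H) = 2*H/(3*(2 + H)) (l(H) = (H + H)/(3*(2 + H)) = (2*H)/(3*(2 + H)) = 2*H/(3*(2 + H)))
u(s) = 2*s/(3*(2 + s))
S(U) = U (S(U) = 1*U = U)
sqrt(S(-201) + (-247 - 306*u(-10))) = sqrt(-201 + (-247 - 204*(-10)/(2 - 10))) = sqrt(-201 + (-247 - 204*(-10)/(-8))) = sqrt(-201 + (-247 - 204*(-10)*(-1)/8)) = sqrt(-201 + (-247 - 306*5/6)) = sqrt(-201 + (-247 - 255)) = sqrt(-201 - 502) = sqrt(-703) = I*sqrt(703)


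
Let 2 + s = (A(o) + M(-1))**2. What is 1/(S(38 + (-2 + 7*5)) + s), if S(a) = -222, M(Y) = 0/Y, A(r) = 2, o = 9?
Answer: -1/220 ≈ -0.0045455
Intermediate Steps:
M(Y) = 0
s = 2 (s = -2 + (2 + 0)**2 = -2 + 2**2 = -2 + 4 = 2)
1/(S(38 + (-2 + 7*5)) + s) = 1/(-222 + 2) = 1/(-220) = -1/220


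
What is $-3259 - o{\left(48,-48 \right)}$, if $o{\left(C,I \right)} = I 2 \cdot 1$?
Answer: $-3163$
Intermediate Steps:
$o{\left(C,I \right)} = 2 I$ ($o{\left(C,I \right)} = 2 I 1 = 2 I$)
$-3259 - o{\left(48,-48 \right)} = -3259 - 2 \left(-48\right) = -3259 - -96 = -3259 + 96 = -3163$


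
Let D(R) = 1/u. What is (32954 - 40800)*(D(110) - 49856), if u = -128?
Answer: 25034895187/64 ≈ 3.9117e+8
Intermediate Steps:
D(R) = -1/128 (D(R) = 1/(-128) = -1/128)
(32954 - 40800)*(D(110) - 49856) = (32954 - 40800)*(-1/128 - 49856) = -7846*(-6381569/128) = 25034895187/64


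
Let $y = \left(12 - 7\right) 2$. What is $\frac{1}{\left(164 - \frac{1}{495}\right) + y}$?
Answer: $\frac{495}{86129} \approx 0.0057472$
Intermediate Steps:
$y = 10$ ($y = 5 \cdot 2 = 10$)
$\frac{1}{\left(164 - \frac{1}{495}\right) + y} = \frac{1}{\left(164 - \frac{1}{495}\right) + 10} = \frac{1}{\frac{81179}{495} + 10} = \frac{1}{\frac{86129}{495}} = \frac{495}{86129}$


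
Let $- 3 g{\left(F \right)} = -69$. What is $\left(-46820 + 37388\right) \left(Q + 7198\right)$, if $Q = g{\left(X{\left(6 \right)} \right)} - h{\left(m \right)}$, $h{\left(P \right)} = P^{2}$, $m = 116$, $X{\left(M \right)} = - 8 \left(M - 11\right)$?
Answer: $58808520$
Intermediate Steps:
$X{\left(M \right)} = 88 - 8 M$ ($X{\left(M \right)} = - 8 \left(-11 + M\right) = 88 - 8 M$)
$g{\left(F \right)} = 23$ ($g{\left(F \right)} = \left(- \frac{1}{3}\right) \left(-69\right) = 23$)
$Q = -13433$ ($Q = 23 - 116^{2} = 23 - 13456 = -13433$)
$\left(-46820 + 37388\right) \left(Q + 7198\right) = \left(-46820 + 37388\right) \left(-13433 + 7198\right) = \left(-9432\right) \left(-6235\right) = 58808520$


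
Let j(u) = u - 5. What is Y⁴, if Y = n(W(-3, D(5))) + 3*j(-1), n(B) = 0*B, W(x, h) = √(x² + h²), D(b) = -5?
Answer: 104976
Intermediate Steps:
j(u) = -5 + u
W(x, h) = √(h² + x²)
n(B) = 0
Y = -18 (Y = 0 + 3*(-5 - 1) = 0 + 3*(-6) = 0 - 18 = -18)
Y⁴ = (-18)⁴ = 104976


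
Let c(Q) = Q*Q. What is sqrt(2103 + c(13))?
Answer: 4*sqrt(142) ≈ 47.666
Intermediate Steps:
c(Q) = Q**2
sqrt(2103 + c(13)) = sqrt(2103 + 13**2) = sqrt(2103 + 169) = sqrt(2272) = 4*sqrt(142)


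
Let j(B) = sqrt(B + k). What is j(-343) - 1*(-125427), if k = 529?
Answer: 125427 + sqrt(186) ≈ 1.2544e+5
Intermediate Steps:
j(B) = sqrt(529 + B) (j(B) = sqrt(B + 529) = sqrt(529 + B))
j(-343) - 1*(-125427) = sqrt(529 - 343) - 1*(-125427) = sqrt(186) + 125427 = 125427 + sqrt(186)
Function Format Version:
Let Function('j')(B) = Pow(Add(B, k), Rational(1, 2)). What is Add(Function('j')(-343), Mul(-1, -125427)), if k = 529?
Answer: Add(125427, Pow(186, Rational(1, 2))) ≈ 1.2544e+5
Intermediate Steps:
Function('j')(B) = Pow(Add(529, B), Rational(1, 2)) (Function('j')(B) = Pow(Add(B, 529), Rational(1, 2)) = Pow(Add(529, B), Rational(1, 2)))
Add(Function('j')(-343), Mul(-1, -125427)) = Add(Pow(Add(529, -343), Rational(1, 2)), Mul(-1, -125427)) = Add(Pow(186, Rational(1, 2)), 125427) = Add(125427, Pow(186, Rational(1, 2)))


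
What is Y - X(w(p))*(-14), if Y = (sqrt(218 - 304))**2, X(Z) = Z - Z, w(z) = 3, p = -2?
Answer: -86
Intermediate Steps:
X(Z) = 0
Y = -86 (Y = (sqrt(-86))**2 = (I*sqrt(86))**2 = -86)
Y - X(w(p))*(-14) = -86 - 0*(-14) = -86 - 1*0 = -86 + 0 = -86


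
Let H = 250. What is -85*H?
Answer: -21250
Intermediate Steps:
-85*H = -85*250 = -21250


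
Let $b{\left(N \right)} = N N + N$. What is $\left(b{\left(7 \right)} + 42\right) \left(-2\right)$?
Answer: $-196$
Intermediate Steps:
$b{\left(N \right)} = N + N^{2}$ ($b{\left(N \right)} = N^{2} + N = N + N^{2}$)
$\left(b{\left(7 \right)} + 42\right) \left(-2\right) = \left(7 \left(1 + 7\right) + 42\right) \left(-2\right) = \left(7 \cdot 8 + 42\right) \left(-2\right) = \left(56 + 42\right) \left(-2\right) = 98 \left(-2\right) = -196$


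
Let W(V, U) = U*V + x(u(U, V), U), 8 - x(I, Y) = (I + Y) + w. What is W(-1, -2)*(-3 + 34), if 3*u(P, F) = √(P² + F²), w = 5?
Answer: 217 - 31*√5/3 ≈ 193.89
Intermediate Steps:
u(P, F) = √(F² + P²)/3 (u(P, F) = √(P² + F²)/3 = √(F² + P²)/3)
x(I, Y) = 3 - I - Y (x(I, Y) = 8 - ((I + Y) + 5) = 8 - (5 + I + Y) = 8 + (-5 - I - Y) = 3 - I - Y)
W(V, U) = 3 - U - √(U² + V²)/3 + U*V (W(V, U) = U*V + (3 - √(V² + U²)/3 - U) = U*V + (3 - √(U² + V²)/3 - U) = U*V + (3 - U - √(U² + V²)/3) = 3 - U - √(U² + V²)/3 + U*V)
W(-1, -2)*(-3 + 34) = (3 - 1*(-2) - √((-2)² + (-1)²)/3 - 2*(-1))*(-3 + 34) = (3 + 2 - √(4 + 1)/3 + 2)*31 = (3 + 2 - √5/3 + 2)*31 = (7 - √5/3)*31 = 217 - 31*√5/3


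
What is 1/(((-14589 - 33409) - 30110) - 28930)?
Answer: -1/107038 ≈ -9.3425e-6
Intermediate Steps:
1/(((-14589 - 33409) - 30110) - 28930) = 1/((-47998 - 30110) - 28930) = 1/(-78108 - 28930) = 1/(-107038) = -1/107038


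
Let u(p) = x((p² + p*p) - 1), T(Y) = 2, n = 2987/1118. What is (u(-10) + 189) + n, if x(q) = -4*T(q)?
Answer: 205345/1118 ≈ 183.67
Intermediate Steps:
n = 2987/1118 (n = 2987*(1/1118) = 2987/1118 ≈ 2.6717)
x(q) = -8 (x(q) = -4*2 = -8)
u(p) = -8
(u(-10) + 189) + n = (-8 + 189) + 2987/1118 = 181 + 2987/1118 = 205345/1118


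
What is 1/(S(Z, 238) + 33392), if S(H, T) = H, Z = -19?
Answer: 1/33373 ≈ 2.9964e-5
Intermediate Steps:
1/(S(Z, 238) + 33392) = 1/(-19 + 33392) = 1/33373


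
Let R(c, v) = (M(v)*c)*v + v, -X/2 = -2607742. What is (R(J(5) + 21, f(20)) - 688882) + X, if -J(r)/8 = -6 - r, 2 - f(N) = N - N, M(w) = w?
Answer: 4527040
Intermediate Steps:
X = 5215484 (X = -2*(-2607742) = 5215484)
f(N) = 2 (f(N) = 2 - (N - N) = 2 - 1*0 = 2 + 0 = 2)
J(r) = 48 + 8*r (J(r) = -8*(-6 - r) = 48 + 8*r)
R(c, v) = v + c*v**2 (R(c, v) = (v*c)*v + v = (c*v)*v + v = c*v**2 + v = v + c*v**2)
(R(J(5) + 21, f(20)) - 688882) + X = (2*(1 + ((48 + 8*5) + 21)*2) - 688882) + 5215484 = (2*(1 + ((48 + 40) + 21)*2) - 688882) + 5215484 = (2*(1 + (88 + 21)*2) - 688882) + 5215484 = (2*(1 + 109*2) - 688882) + 5215484 = (2*(1 + 218) - 688882) + 5215484 = (2*219 - 688882) + 5215484 = (438 - 688882) + 5215484 = -688444 + 5215484 = 4527040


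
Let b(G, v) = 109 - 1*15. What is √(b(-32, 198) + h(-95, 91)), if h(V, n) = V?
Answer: I ≈ 1.0*I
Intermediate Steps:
b(G, v) = 94 (b(G, v) = 109 - 15 = 94)
√(b(-32, 198) + h(-95, 91)) = √(94 - 95) = √(-1) = I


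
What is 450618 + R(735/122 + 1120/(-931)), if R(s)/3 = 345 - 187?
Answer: 451092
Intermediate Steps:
R(s) = 474 (R(s) = 3*(345 - 187) = 3*158 = 474)
450618 + R(735/122 + 1120/(-931)) = 450618 + 474 = 451092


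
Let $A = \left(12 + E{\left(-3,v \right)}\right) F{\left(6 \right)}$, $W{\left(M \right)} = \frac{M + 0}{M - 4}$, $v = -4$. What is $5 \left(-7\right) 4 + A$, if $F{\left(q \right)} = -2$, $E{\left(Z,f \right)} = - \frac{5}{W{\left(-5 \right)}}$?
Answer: $-146$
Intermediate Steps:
$W{\left(M \right)} = \frac{M}{-4 + M}$
$E{\left(Z,f \right)} = -9$ ($E{\left(Z,f \right)} = - \frac{5}{\left(-5\right) \frac{1}{-4 - 5}} = - \frac{5}{\left(-5\right) \frac{1}{-9}} = - \frac{5}{\left(-5\right) \left(- \frac{1}{9}\right)} = - \frac{5}{\frac{5}{9}} = \left(-5\right) \frac{9}{5} = -9$)
$A = -6$ ($A = \left(12 - 9\right) \left(-2\right) = 3 \left(-2\right) = -6$)
$5 \left(-7\right) 4 + A = 5 \left(-7\right) 4 - 6 = \left(-35\right) 4 - 6 = -140 - 6 = -146$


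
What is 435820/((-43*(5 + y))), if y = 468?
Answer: -39620/1849 ≈ -21.428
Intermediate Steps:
435820/((-43*(5 + y))) = 435820/((-43*(5 + 468))) = 435820/((-43*473)) = 435820/(-20339) = 435820*(-1/20339) = -39620/1849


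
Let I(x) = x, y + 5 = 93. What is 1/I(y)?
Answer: 1/88 ≈ 0.011364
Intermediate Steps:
y = 88 (y = -5 + 93 = 88)
1/I(y) = 1/88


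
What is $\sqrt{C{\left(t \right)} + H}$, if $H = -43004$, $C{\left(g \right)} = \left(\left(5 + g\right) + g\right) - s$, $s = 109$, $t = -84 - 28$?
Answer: $2 i \sqrt{10833} \approx 208.16 i$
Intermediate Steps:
$t = -112$ ($t = -84 - 28 = -112$)
$C{\left(g \right)} = -104 + 2 g$ ($C{\left(g \right)} = \left(\left(5 + g\right) + g\right) - 109 = \left(5 + 2 g\right) - 109 = -104 + 2 g$)
$\sqrt{C{\left(t \right)} + H} = \sqrt{\left(-104 + 2 \left(-112\right)\right) - 43004} = \sqrt{\left(-104 - 224\right) - 43004} = \sqrt{-328 - 43004} = \sqrt{-43332} = 2 i \sqrt{10833}$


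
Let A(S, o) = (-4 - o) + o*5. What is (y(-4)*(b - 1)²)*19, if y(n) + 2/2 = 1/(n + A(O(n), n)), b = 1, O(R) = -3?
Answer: 0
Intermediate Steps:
A(S, o) = -4 + 4*o (A(S, o) = (-4 - o) + 5*o = -4 + 4*o)
y(n) = -1 + 1/(-4 + 5*n) (y(n) = -1 + 1/(n + (-4 + 4*n)) = -1 + 1/(-4 + 5*n))
(y(-4)*(b - 1)²)*19 = ((5*(1 - 1*(-4))/(-4 + 5*(-4)))*(1 - 1)²)*19 = ((5*(1 + 4)/(-4 - 20))*0²)*19 = ((5*5/(-24))*0)*19 = ((5*(-1/24)*5)*0)*19 = -25/24*0*19 = 0*19 = 0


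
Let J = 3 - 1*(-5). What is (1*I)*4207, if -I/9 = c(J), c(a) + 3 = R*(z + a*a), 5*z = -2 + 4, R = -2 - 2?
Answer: 49335489/5 ≈ 9.8671e+6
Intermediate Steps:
J = 8 (J = 3 + 5 = 8)
R = -4
z = ⅖ (z = (-2 + 4)/5 = (⅕)*2 = ⅖ ≈ 0.40000)
c(a) = -23/5 - 4*a² (c(a) = -3 - 4*(⅖ + a*a) = -3 - 4*(⅖ + a²) = -3 + (-8/5 - 4*a²) = -23/5 - 4*a²)
I = 11727/5 (I = -9*(-23/5 - 4*8²) = -9*(-23/5 - 4*64) = -9*(-23/5 - 256) = -9*(-1303/5) = 11727/5 ≈ 2345.4)
(1*I)*4207 = (1*(11727/5))*4207 = (11727/5)*4207 = 49335489/5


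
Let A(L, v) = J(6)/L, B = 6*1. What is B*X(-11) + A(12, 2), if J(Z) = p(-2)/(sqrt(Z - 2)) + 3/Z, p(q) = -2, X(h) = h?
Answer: -1585/24 ≈ -66.042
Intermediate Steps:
B = 6
J(Z) = -2/sqrt(-2 + Z) + 3/Z (J(Z) = -2/sqrt(Z - 2) + 3/Z = -2/sqrt(-2 + Z) + 3/Z)
A(L, v) = -1/(2*L) (A(L, v) = (-2/sqrt(-2 + 6) + 3/6)/L = (-2/sqrt(4) + 3*(1/6))/L = (-2*1/2 + 1/2)/L = (-1 + 1/2)/L = -1/(2*L))
B*X(-11) + A(12, 2) = 6*(-11) - 1/2/12 = -66 - 1/2*1/12 = -66 - 1/24 = -1585/24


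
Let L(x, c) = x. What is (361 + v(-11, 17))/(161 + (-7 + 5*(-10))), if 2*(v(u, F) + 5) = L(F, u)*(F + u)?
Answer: 407/104 ≈ 3.9135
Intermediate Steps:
v(u, F) = -5 + F*(F + u)/2 (v(u, F) = -5 + (F*(F + u))/2 = -5 + F*(F + u)/2)
(361 + v(-11, 17))/(161 + (-7 + 5*(-10))) = (361 + (-5 + (½)*17² + (½)*17*(-11)))/(161 + (-7 + 5*(-10))) = (361 + (-5 + (½)*289 - 187/2))/(161 + (-7 - 50)) = (361 + (-5 + 289/2 - 187/2))/(161 - 57) = (361 + 46)/104 = 407*(1/104) = 407/104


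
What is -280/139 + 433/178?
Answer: 10347/24742 ≈ 0.41820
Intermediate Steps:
-280/139 + 433/178 = 10347/24742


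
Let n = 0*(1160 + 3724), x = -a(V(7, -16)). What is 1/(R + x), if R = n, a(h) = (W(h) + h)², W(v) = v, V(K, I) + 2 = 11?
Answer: -1/324 ≈ -0.0030864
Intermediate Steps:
V(K, I) = 9 (V(K, I) = -2 + 11 = 9)
a(h) = 4*h² (a(h) = (h + h)² = (2*h)² = 4*h²)
x = -324 (x = -4*9² = -4*81 = -1*324 = -324)
n = 0 (n = 0*4884 = 0)
R = 0
1/(R + x) = 1/(0 - 324) = 1/(-324) = -1/324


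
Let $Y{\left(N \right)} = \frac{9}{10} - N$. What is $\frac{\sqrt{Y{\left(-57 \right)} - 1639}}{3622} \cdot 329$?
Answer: $\frac{329 i \sqrt{158110}}{36220} \approx 3.6118 i$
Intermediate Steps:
$Y{\left(N \right)} = \frac{9}{10} - N$ ($Y{\left(N \right)} = 9 \cdot \frac{1}{10} - N = \frac{9}{10} - N$)
$\frac{\sqrt{Y{\left(-57 \right)} - 1639}}{3622} \cdot 329 = \frac{\sqrt{\left(\frac{9}{10} - -57\right) - 1639}}{3622} \cdot 329 = \sqrt{\left(\frac{9}{10} + 57\right) - 1639} \cdot \frac{1}{3622} \cdot 329 = \sqrt{\frac{579}{10} - 1639} \cdot \frac{1}{3622} \cdot 329 = \sqrt{- \frac{15811}{10}} \cdot \frac{1}{3622} \cdot 329 = \frac{i \sqrt{158110}}{10} \cdot \frac{1}{3622} \cdot 329 = \frac{i \sqrt{158110}}{36220} \cdot 329 = \frac{329 i \sqrt{158110}}{36220}$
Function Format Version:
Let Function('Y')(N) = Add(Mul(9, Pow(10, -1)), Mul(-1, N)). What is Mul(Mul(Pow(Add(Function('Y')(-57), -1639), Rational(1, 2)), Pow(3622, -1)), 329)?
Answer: Mul(Rational(329, 36220), I, Pow(158110, Rational(1, 2))) ≈ Mul(3.6118, I)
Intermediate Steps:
Function('Y')(N) = Add(Rational(9, 10), Mul(-1, N)) (Function('Y')(N) = Add(Mul(9, Rational(1, 10)), Mul(-1, N)) = Add(Rational(9, 10), Mul(-1, N)))
Mul(Mul(Pow(Add(Function('Y')(-57), -1639), Rational(1, 2)), Pow(3622, -1)), 329) = Mul(Mul(Pow(Add(Add(Rational(9, 10), Mul(-1, -57)), -1639), Rational(1, 2)), Pow(3622, -1)), 329) = Mul(Mul(Pow(Add(Add(Rational(9, 10), 57), -1639), Rational(1, 2)), Rational(1, 3622)), 329) = Mul(Mul(Pow(Add(Rational(579, 10), -1639), Rational(1, 2)), Rational(1, 3622)), 329) = Mul(Mul(Pow(Rational(-15811, 10), Rational(1, 2)), Rational(1, 3622)), 329) = Mul(Mul(Mul(Rational(1, 10), I, Pow(158110, Rational(1, 2))), Rational(1, 3622)), 329) = Mul(Mul(Rational(1, 36220), I, Pow(158110, Rational(1, 2))), 329) = Mul(Rational(329, 36220), I, Pow(158110, Rational(1, 2)))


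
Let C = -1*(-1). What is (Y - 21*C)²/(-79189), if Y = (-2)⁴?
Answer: -25/79189 ≈ -0.00031570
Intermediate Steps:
C = 1
Y = 16
(Y - 21*C)²/(-79189) = (16 - 21*1)²/(-79189) = (16 - 21)²*(-1/79189) = (-5)²*(-1/79189) = 25*(-1/79189) = -25/79189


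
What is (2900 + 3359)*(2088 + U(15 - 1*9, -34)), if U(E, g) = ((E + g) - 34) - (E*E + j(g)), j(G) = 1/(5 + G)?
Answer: 361213149/29 ≈ 1.2456e+7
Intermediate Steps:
U(E, g) = -34 + E + g - E² - 1/(5 + g) (U(E, g) = ((E + g) - 34) - (E*E + 1/(5 + g)) = (-34 + E + g) - (E² + 1/(5 + g)) = (-34 + E + g) + (-E² - 1/(5 + g)) = -34 + E + g - E² - 1/(5 + g))
(2900 + 3359)*(2088 + U(15 - 1*9, -34)) = (2900 + 3359)*(2088 + (-1 + (5 - 34)*(-34 + (15 - 1*9) - 34 - (15 - 1*9)²))/(5 - 34)) = 6259*(2088 + (-1 - 29*(-34 + (15 - 9) - 34 - (15 - 9)²))/(-29)) = 6259*(2088 - (-1 - 29*(-34 + 6 - 34 - 1*6²))/29) = 6259*(2088 - (-1 - 29*(-34 + 6 - 34 - 1*36))/29) = 6259*(2088 - (-1 - 29*(-34 + 6 - 34 - 36))/29) = 6259*(2088 - (-1 - 29*(-98))/29) = 6259*(2088 - (-1 + 2842)/29) = 6259*(2088 - 1/29*2841) = 6259*(2088 - 2841/29) = 6259*(57711/29) = 361213149/29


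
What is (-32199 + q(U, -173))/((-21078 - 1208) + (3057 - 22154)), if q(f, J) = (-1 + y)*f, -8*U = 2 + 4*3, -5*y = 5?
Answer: 64391/82766 ≈ 0.77799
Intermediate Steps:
y = -1 (y = -⅕*5 = -1)
U = -7/4 (U = -(2 + 4*3)/8 = -(2 + 12)/8 = -⅛*14 = -7/4 ≈ -1.7500)
q(f, J) = -2*f (q(f, J) = (-1 - 1)*f = -2*f)
(-32199 + q(U, -173))/((-21078 - 1208) + (3057 - 22154)) = (-32199 - 2*(-7/4))/((-21078 - 1208) + (3057 - 22154)) = (-32199 + 7/2)/(-22286 - 19097) = -64391/2/(-41383) = -64391/2*(-1/41383) = 64391/82766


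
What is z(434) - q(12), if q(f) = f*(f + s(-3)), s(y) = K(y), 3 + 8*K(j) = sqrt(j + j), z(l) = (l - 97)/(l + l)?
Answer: -120749/868 - 3*I*sqrt(6)/2 ≈ -139.11 - 3.6742*I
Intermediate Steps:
z(l) = (-97 + l)/(2*l) (z(l) = (-97 + l)/((2*l)) = (-97 + l)*(1/(2*l)) = (-97 + l)/(2*l))
K(j) = -3/8 + sqrt(2)*sqrt(j)/8 (K(j) = -3/8 + sqrt(j + j)/8 = -3/8 + sqrt(2*j)/8 = -3/8 + (sqrt(2)*sqrt(j))/8 = -3/8 + sqrt(2)*sqrt(j)/8)
s(y) = -3/8 + sqrt(2)*sqrt(y)/8
q(f) = f*(-3/8 + f + I*sqrt(6)/8) (q(f) = f*(f + (-3/8 + sqrt(2)*sqrt(-3)/8)) = f*(f + (-3/8 + sqrt(2)*(I*sqrt(3))/8)) = f*(f + (-3/8 + I*sqrt(6)/8)) = f*(-3/8 + f + I*sqrt(6)/8))
z(434) - q(12) = (1/2)*(-97 + 434)/434 - 12*(-3 + 8*12 + I*sqrt(6))/8 = (1/2)*(1/434)*337 - 12*(-3 + 96 + I*sqrt(6))/8 = 337/868 - 12*(93 + I*sqrt(6))/8 = 337/868 - (279/2 + 3*I*sqrt(6)/2) = 337/868 + (-279/2 - 3*I*sqrt(6)/2) = -120749/868 - 3*I*sqrt(6)/2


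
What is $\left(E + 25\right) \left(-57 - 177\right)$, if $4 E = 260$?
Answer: $-21060$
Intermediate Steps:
$E = 65$ ($E = \frac{1}{4} \cdot 260 = 65$)
$\left(E + 25\right) \left(-57 - 177\right) = \left(65 + 25\right) \left(-57 - 177\right) = 90 \left(-234\right) = -21060$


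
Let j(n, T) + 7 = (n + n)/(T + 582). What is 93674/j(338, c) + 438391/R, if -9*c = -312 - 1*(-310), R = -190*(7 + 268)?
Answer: -6415104367759/399660250 ≈ -16051.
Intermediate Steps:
R = -52250 (R = -190*275 = -52250)
c = 2/9 (c = -(-312 - 1*(-310))/9 = -(-312 + 310)/9 = -⅑*(-2) = 2/9 ≈ 0.22222)
j(n, T) = -7 + 2*n/(582 + T) (j(n, T) = -7 + (n + n)/(T + 582) = -7 + (2*n)/(582 + T) = -7 + 2*n/(582 + T))
93674/j(338, c) + 438391/R = 93674/(((-4074 - 7*2/9 + 2*338)/(582 + 2/9))) + 438391/(-52250) = 93674/(((-4074 - 14/9 + 676)/(5240/9))) + 438391*(-1/52250) = 93674/(((9/5240)*(-30596/9))) - 438391/52250 = 93674/(-7649/1310) - 438391/52250 = 93674*(-1310/7649) - 438391/52250 = -122712940/7649 - 438391/52250 = -6415104367759/399660250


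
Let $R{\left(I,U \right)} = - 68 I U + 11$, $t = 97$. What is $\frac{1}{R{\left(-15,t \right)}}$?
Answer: $\frac{1}{98951} \approx 1.0106 \cdot 10^{-5}$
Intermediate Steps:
$R{\left(I,U \right)} = 11 - 68 I U$ ($R{\left(I,U \right)} = - 68 I U + 11 = 11 - 68 I U$)
$\frac{1}{R{\left(-15,t \right)}} = \frac{1}{11 - \left(-1020\right) 97} = \frac{1}{11 + 98940} = \frac{1}{98951}$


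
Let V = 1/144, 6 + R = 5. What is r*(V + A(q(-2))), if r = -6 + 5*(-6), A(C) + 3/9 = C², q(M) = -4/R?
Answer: -2257/4 ≈ -564.25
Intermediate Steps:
R = -1 (R = -6 + 5 = -1)
q(M) = 4 (q(M) = -4/(-1) = -4*(-1) = 4)
A(C) = -⅓ + C²
r = -36 (r = -6 - 30 = -36)
V = 1/144 ≈ 0.0069444
r*(V + A(q(-2))) = -36*(1/144 + (-⅓ + 4²)) = -36*(1/144 + (-⅓ + 16)) = -36*(1/144 + 47/3) = -36*2257/144 = -2257/4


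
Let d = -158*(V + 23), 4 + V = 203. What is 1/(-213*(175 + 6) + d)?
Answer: -1/73629 ≈ -1.3582e-5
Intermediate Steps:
V = 199 (V = -4 + 203 = 199)
d = -35076 (d = -158*(199 + 23) = -158*222 = -35076)
1/(-213*(175 + 6) + d) = 1/(-213*(175 + 6) - 35076) = 1/(-213*181 - 35076) = 1/(-38553 - 35076) = 1/(-73629) = -1/73629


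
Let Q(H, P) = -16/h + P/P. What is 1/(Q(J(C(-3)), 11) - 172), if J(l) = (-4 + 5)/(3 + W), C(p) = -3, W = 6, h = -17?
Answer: -17/2891 ≈ -0.0058803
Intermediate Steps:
J(l) = 1/9 (J(l) = (-4 + 5)/(3 + 6) = 1/9)
Q(H, P) = 33/17 (Q(H, P) = -16/(-17) + P/P = -16*(-1/17) + 1 = 16/17 + 1 = 33/17)
1/(Q(J(C(-3)), 11) - 172) = 1/(33/17 - 172) = 1/(-2891/17) = -17/2891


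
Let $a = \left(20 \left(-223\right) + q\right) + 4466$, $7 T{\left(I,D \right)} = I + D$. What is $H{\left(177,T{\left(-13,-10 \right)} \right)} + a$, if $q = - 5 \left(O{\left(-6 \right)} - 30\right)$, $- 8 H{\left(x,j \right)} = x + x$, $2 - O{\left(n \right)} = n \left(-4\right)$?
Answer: $\frac{887}{4} \approx 221.75$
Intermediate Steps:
$O{\left(n \right)} = 2 + 4 n$ ($O{\left(n \right)} = 2 - n \left(-4\right) = 2 - - 4 n = 2 + 4 n$)
$T{\left(I,D \right)} = \frac{D}{7} + \frac{I}{7}$ ($T{\left(I,D \right)} = \frac{I + D}{7} = \frac{D + I}{7} = \frac{D}{7} + \frac{I}{7}$)
$H{\left(x,j \right)} = - \frac{x}{4}$ ($H{\left(x,j \right)} = - \frac{x + x}{8} = - \frac{2 x}{8} = - \frac{x}{4}$)
$q = 260$ ($q = - 5 \left(\left(2 + 4 \left(-6\right)\right) - 30\right) = - 5 \left(\left(2 - 24\right) - 30\right) = - 5 \left(-22 - 30\right) = \left(-5\right) \left(-52\right) = 260$)
$a = 266$ ($a = \left(20 \left(-223\right) + 260\right) + 4466 = \left(-4460 + 260\right) + 4466 = -4200 + 4466 = 266$)
$H{\left(177,T{\left(-13,-10 \right)} \right)} + a = \left(- \frac{1}{4}\right) 177 + 266 = - \frac{177}{4} + 266 = \frac{887}{4}$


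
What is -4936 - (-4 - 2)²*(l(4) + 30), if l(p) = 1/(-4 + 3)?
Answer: -5980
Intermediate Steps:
l(p) = -1 (l(p) = 1/(-1) = -1)
-4936 - (-4 - 2)²*(l(4) + 30) = -4936 - (-4 - 2)²*(-1 + 30) = -4936 - (-6)²*29 = -4936 - 36*29 = -4936 - 1*1044 = -4936 - 1044 = -5980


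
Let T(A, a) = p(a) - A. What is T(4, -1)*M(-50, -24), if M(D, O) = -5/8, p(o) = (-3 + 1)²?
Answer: 0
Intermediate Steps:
p(o) = 4 (p(o) = (-2)² = 4)
M(D, O) = -5/8 (M(D, O) = -5*⅛ = -5/8)
T(A, a) = 4 - A
T(4, -1)*M(-50, -24) = (4 - 1*4)*(-5/8) = (4 - 4)*(-5/8) = 0*(-5/8) = 0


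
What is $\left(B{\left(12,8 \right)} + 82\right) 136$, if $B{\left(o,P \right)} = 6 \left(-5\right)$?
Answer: $7072$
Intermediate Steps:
$B{\left(o,P \right)} = -30$
$\left(B{\left(12,8 \right)} + 82\right) 136 = \left(-30 + 82\right) 136 = 52 \cdot 136 = 7072$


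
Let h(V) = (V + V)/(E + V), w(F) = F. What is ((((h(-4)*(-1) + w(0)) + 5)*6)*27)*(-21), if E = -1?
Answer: -57834/5 ≈ -11567.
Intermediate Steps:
h(V) = 2*V/(-1 + V) (h(V) = (V + V)/(-1 + V) = (2*V)/(-1 + V) = 2*V/(-1 + V))
((((h(-4)*(-1) + w(0)) + 5)*6)*27)*(-21) = (((((2*(-4)/(-1 - 4))*(-1) + 0) + 5)*6)*27)*(-21) = (((((2*(-4)/(-5))*(-1) + 0) + 5)*6)*27)*(-21) = (((((2*(-4)*(-⅕))*(-1) + 0) + 5)*6)*27)*(-21) = (((((8/5)*(-1) + 0) + 5)*6)*27)*(-21) = ((((-8/5 + 0) + 5)*6)*27)*(-21) = (((-8/5 + 5)*6)*27)*(-21) = (((17/5)*6)*27)*(-21) = ((102/5)*27)*(-21) = (2754/5)*(-21) = -57834/5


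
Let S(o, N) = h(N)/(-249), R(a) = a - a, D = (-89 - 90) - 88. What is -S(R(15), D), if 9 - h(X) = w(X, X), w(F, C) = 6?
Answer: 1/83 ≈ 0.012048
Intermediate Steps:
D = -267 (D = -179 - 88 = -267)
h(X) = 3 (h(X) = 9 - 1*6 = 9 - 6 = 3)
R(a) = 0
S(o, N) = -1/83 (S(o, N) = 3/(-249) = 3*(-1/249) = -1/83)
-S(R(15), D) = -1*(-1/83) = 1/83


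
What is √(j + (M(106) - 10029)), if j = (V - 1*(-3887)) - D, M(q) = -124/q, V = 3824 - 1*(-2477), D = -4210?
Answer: √12269235/53 ≈ 66.090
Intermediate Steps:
V = 6301 (V = 3824 + 2477 = 6301)
j = 14398 (j = (6301 - 1*(-3887)) - 1*(-4210) = (6301 + 3887) + 4210 = 10188 + 4210 = 14398)
√(j + (M(106) - 10029)) = √(14398 + (-124/106 - 10029)) = √(14398 + (-124*1/106 - 10029)) = √(14398 + (-62/53 - 10029)) = √(14398 - 531599/53) = √(231495/53) = √12269235/53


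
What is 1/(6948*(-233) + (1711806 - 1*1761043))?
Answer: -1/1668121 ≈ -5.9948e-7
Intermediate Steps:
1/(6948*(-233) + (1711806 - 1*1761043)) = 1/(-1618884 + (1711806 - 1761043)) = 1/(-1618884 - 49237) = 1/(-1668121) = -1/1668121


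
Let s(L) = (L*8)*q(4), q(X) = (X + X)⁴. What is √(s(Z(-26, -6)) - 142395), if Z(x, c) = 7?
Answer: √86981 ≈ 294.93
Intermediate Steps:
q(X) = 16*X⁴ (q(X) = (2*X)⁴ = 16*X⁴)
s(L) = 32768*L (s(L) = (L*8)*(16*4⁴) = (8*L)*(16*256) = (8*L)*4096 = 32768*L)
√(s(Z(-26, -6)) - 142395) = √(32768*7 - 142395) = √(229376 - 142395) = √86981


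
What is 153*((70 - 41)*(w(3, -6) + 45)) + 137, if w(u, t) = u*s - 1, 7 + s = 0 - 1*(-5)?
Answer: 168743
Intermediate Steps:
s = -2 (s = -7 + (0 - 1*(-5)) = -7 + (0 + 5) = -7 + 5 = -2)
w(u, t) = -1 - 2*u (w(u, t) = u*(-2) - 1 = -2*u - 1 = -1 - 2*u)
153*((70 - 41)*(w(3, -6) + 45)) + 137 = 153*((70 - 41)*((-1 - 2*3) + 45)) + 137 = 153*(29*((-1 - 6) + 45)) + 137 = 153*(29*(-7 + 45)) + 137 = 153*(29*38) + 137 = 153*1102 + 137 = 168606 + 137 = 168743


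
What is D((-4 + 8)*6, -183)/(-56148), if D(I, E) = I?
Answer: -2/4679 ≈ -0.00042744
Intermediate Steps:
D((-4 + 8)*6, -183)/(-56148) = ((-4 + 8)*6)/(-56148) = (4*6)*(-1/56148) = 24*(-1/56148) = -2/4679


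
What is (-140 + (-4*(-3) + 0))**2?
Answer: 16384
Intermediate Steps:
(-140 + (-4*(-3) + 0))**2 = (-140 + (12 + 0))**2 = (-140 + 12)**2 = (-128)**2 = 16384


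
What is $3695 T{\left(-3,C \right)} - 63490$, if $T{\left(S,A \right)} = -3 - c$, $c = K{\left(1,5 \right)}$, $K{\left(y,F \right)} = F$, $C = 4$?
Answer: $-93050$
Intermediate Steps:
$c = 5$
$T{\left(S,A \right)} = -8$ ($T{\left(S,A \right)} = -3 - 5 = -8$)
$3695 T{\left(-3,C \right)} - 63490 = 3695 \left(-8\right) - 63490 = -29560 - 63490 = -93050$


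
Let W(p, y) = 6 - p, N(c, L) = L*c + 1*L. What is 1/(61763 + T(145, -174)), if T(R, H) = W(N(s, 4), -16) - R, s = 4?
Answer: 1/61604 ≈ 1.6233e-5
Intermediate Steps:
N(c, L) = L + L*c (N(c, L) = L*c + L = L + L*c)
T(R, H) = -14 - R (T(R, H) = (6 - 4*(1 + 4)) - R = (6 - 4*5) - R = (6 - 1*20) - R = (6 - 20) - R = -14 - R)
1/(61763 + T(145, -174)) = 1/(61763 + (-14 - 1*145)) = 1/(61763 + (-14 - 145)) = 1/(61763 - 159) = 1/61604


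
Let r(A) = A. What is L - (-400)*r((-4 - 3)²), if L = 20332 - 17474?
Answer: 22458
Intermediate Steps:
L = 2858
L - (-400)*r((-4 - 3)²) = 2858 - (-400)*(-4 - 3)² = 2858 - (-400)*(-7)² = 2858 - (-400)*49 = 2858 - 1*(-19600) = 2858 + 19600 = 22458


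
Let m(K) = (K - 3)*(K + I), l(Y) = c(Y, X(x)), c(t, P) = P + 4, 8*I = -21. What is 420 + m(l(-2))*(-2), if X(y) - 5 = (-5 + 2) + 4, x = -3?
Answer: 1267/4 ≈ 316.75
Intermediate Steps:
I = -21/8 (I = (⅛)*(-21) = -21/8 ≈ -2.6250)
X(y) = 6 (X(y) = 5 + ((-5 + 2) + 4) = 5 + (-3 + 4) = 5 + 1 = 6)
c(t, P) = 4 + P
l(Y) = 10 (l(Y) = 4 + 6 = 10)
m(K) = (-3 + K)*(-21/8 + K) (m(K) = (K - 3)*(K - 21/8) = (-3 + K)*(-21/8 + K))
420 + m(l(-2))*(-2) = 420 + (63/8 + 10² - 45/8*10)*(-2) = 420 + (63/8 + 100 - 225/4)*(-2) = 420 + (413/8)*(-2) = 420 - 413/4 = 1267/4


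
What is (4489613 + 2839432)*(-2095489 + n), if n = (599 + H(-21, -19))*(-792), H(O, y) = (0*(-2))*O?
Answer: -18834890758365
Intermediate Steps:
H(O, y) = 0 (H(O, y) = 0*O = 0)
n = -474408 (n = (599 + 0)*(-792) = 599*(-792) = -474408)
(4489613 + 2839432)*(-2095489 + n) = (4489613 + 2839432)*(-2095489 - 474408) = 7329045*(-2569897) = -18834890758365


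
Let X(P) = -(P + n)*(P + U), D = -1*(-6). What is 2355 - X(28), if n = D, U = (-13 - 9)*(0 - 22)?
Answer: 19763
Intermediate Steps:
U = 484 (U = -22*(-22) = 484)
D = 6
n = 6
X(P) = -(6 + P)*(484 + P) (X(P) = -(P + 6)*(P + 484) = -(6 + P)*(484 + P))
2355 - X(28) = 2355 - (-2904 - 1*28**2 - 490*28) = 2355 - (-2904 - 1*784 - 13720) = 2355 - (-2904 - 784 - 13720) = 2355 - 1*(-17408) = 2355 + 17408 = 19763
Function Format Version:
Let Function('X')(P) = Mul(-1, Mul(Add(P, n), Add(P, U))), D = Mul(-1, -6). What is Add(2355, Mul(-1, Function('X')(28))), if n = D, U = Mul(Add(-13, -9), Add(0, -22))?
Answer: 19763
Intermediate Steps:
U = 484 (U = Mul(-22, -22) = 484)
D = 6
n = 6
Function('X')(P) = Mul(-1, Add(6, P), Add(484, P)) (Function('X')(P) = Mul(-1, Mul(Add(P, 6), Add(P, 484))) = Mul(-1, Mul(Add(6, P), Add(484, P))) = Mul(-1, Add(6, P), Add(484, P)))
Add(2355, Mul(-1, Function('X')(28))) = Add(2355, Mul(-1, Add(-2904, Mul(-1, Pow(28, 2)), Mul(-490, 28)))) = Add(2355, Mul(-1, Add(-2904, Mul(-1, 784), -13720))) = Add(2355, Mul(-1, Add(-2904, -784, -13720))) = Add(2355, Mul(-1, -17408)) = Add(2355, 17408) = 19763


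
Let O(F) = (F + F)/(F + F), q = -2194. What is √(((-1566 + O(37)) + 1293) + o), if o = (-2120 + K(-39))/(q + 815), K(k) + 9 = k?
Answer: 2*I*√128564170/1379 ≈ 16.445*I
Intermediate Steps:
K(k) = -9 + k
O(F) = 1 (O(F) = (2*F)/((2*F)) = (2*F)*(1/(2*F)) = 1)
o = 2168/1379 (o = (-2120 + (-9 - 39))/(-2194 + 815) = (-2120 - 48)/(-1379) = -2168*(-1/1379) = 2168/1379 ≈ 1.5722)
√(((-1566 + O(37)) + 1293) + o) = √(((-1566 + 1) + 1293) + 2168/1379) = √((-1565 + 1293) + 2168/1379) = √(-272 + 2168/1379) = √(-372920/1379) = 2*I*√128564170/1379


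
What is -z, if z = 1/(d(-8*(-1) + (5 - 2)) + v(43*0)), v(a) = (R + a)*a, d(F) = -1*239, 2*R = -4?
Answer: 1/239 ≈ 0.0041841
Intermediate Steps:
R = -2 (R = (1/2)*(-4) = -2)
d(F) = -239
v(a) = a*(-2 + a) (v(a) = (-2 + a)*a = a*(-2 + a))
z = -1/239 (z = 1/(-239 + (43*0)*(-2 + 43*0)) = 1/(-239 + 0*(-2 + 0)) = 1/(-239 + 0*(-2)) = 1/(-239 + 0) = 1/(-239) = -1/239 ≈ -0.0041841)
-z = -1*(-1/239) = 1/239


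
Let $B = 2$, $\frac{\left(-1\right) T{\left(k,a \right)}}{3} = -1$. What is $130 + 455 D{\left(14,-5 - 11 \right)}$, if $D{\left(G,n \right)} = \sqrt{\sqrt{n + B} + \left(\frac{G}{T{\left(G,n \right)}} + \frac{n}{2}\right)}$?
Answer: $130 + \frac{455 \sqrt{-30 + 9 i \sqrt{14}}}{3} \approx 546.74 + 929.38 i$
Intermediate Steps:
$T{\left(k,a \right)} = 3$ ($T{\left(k,a \right)} = \left(-3\right) \left(-1\right) = 3$)
$D{\left(G,n \right)} = \sqrt{\sqrt{2 + n} + \frac{n}{2} + \frac{G}{3}}$ ($D{\left(G,n \right)} = \sqrt{\sqrt{n + 2} + \left(\frac{G}{3} + \frac{n}{2}\right)} = \sqrt{\sqrt{2 + n} + \left(G \frac{1}{3} + n \frac{1}{2}\right)} = \sqrt{\sqrt{2 + n} + \left(\frac{G}{3} + \frac{n}{2}\right)} = \sqrt{\sqrt{2 + n} + \left(\frac{n}{2} + \frac{G}{3}\right)} = \sqrt{\sqrt{2 + n} + \frac{n}{2} + \frac{G}{3}}$)
$130 + 455 D{\left(14,-5 - 11 \right)} = 130 + 455 \frac{\sqrt{12 \cdot 14 + 18 \left(-5 - 11\right) + 36 \sqrt{2 - 16}}}{6} = 130 + 455 \frac{\sqrt{168 + 18 \left(-16\right) + 36 \sqrt{2 - 16}}}{6} = 130 + 455 \frac{\sqrt{168 - 288 + 36 \sqrt{-14}}}{6} = 130 + 455 \frac{\sqrt{168 - 288 + 36 i \sqrt{14}}}{6} = 130 + 455 \frac{\sqrt{-120 + 36 i \sqrt{14}}}{6} = 130 + \frac{455 \sqrt{-120 + 36 i \sqrt{14}}}{6}$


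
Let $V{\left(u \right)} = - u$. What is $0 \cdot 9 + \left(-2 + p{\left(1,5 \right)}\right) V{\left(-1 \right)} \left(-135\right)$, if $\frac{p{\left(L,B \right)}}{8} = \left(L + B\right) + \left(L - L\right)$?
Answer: $-6210$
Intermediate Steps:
$p{\left(L,B \right)} = 8 B + 8 L$ ($p{\left(L,B \right)} = 8 \left(\left(L + B\right) + \left(L - L\right)\right) = 8 \left(\left(B + L\right) + 0\right) = 8 \left(B + L\right) = 8 B + 8 L$)
$0 \cdot 9 + \left(-2 + p{\left(1,5 \right)}\right) V{\left(-1 \right)} \left(-135\right) = 0 \cdot 9 + \left(-2 + \left(8 \cdot 5 + 8 \cdot 1\right)\right) \left(\left(-1\right) \left(-1\right)\right) \left(-135\right) = 0 + \left(-2 + \left(40 + 8\right)\right) 1 \left(-135\right) = 0 + \left(-2 + 48\right) 1 \left(-135\right) = 0 + 46 \cdot 1 \left(-135\right) = 0 + 46 \left(-135\right) = 0 - 6210 = -6210$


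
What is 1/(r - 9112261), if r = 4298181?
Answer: -1/4814080 ≈ -2.0772e-7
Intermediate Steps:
1/(r - 9112261) = 1/(4298181 - 9112261) = 1/(-4814080) = -1/4814080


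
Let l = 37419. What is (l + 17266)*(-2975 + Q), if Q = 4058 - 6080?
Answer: -273260945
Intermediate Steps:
Q = -2022
(l + 17266)*(-2975 + Q) = (37419 + 17266)*(-2975 - 2022) = 54685*(-4997) = -273260945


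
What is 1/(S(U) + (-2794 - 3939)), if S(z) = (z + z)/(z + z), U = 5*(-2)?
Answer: -1/6732 ≈ -0.00014854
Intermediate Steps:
U = -10
S(z) = 1 (S(z) = (2*z)/((2*z)) = (2*z)*(1/(2*z)) = 1)
1/(S(U) + (-2794 - 3939)) = 1/(1 + (-2794 - 3939)) = 1/(1 - 6733) = 1/(-6732) = -1/6732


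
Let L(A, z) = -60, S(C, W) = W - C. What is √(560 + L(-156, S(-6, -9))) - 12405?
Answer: -12405 + 10*√5 ≈ -12383.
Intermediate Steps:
√(560 + L(-156, S(-6, -9))) - 12405 = √(560 - 60) - 12405 = √500 - 12405 = 10*√5 - 12405 = -12405 + 10*√5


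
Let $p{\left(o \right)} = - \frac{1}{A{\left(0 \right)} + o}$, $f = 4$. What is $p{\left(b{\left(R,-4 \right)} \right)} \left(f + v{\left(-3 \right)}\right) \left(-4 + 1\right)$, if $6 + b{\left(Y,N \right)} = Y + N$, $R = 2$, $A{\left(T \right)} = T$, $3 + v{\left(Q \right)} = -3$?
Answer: $\frac{3}{4} \approx 0.75$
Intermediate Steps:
$v{\left(Q \right)} = -6$ ($v{\left(Q \right)} = -3 - 3 = -6$)
$b{\left(Y,N \right)} = -6 + N + Y$ ($b{\left(Y,N \right)} = -6 + \left(Y + N\right) = -6 + \left(N + Y\right) = -6 + N + Y$)
$p{\left(o \right)} = - \frac{1}{o}$ ($p{\left(o \right)} = - \frac{1}{0 + o} = - \frac{1}{o}$)
$p{\left(b{\left(R,-4 \right)} \right)} \left(f + v{\left(-3 \right)}\right) \left(-4 + 1\right) = - \frac{1}{-6 - 4 + 2} \left(4 - 6\right) \left(-4 + 1\right) = - \frac{1}{-8} \left(\left(-2\right) \left(-3\right)\right) = \left(-1\right) \left(- \frac{1}{8}\right) 6 = \frac{1}{8} \cdot 6 = \frac{3}{4}$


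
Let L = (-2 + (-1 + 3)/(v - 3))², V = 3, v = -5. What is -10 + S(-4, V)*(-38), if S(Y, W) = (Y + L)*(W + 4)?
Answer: -2341/8 ≈ -292.63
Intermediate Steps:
L = 81/16 (L = (-2 + (-1 + 3)/(-5 - 3))² = (-2 + 2/(-8))² = (-2 + 2*(-⅛))² = (-2 - ¼)² = (-9/4)² = 81/16 ≈ 5.0625)
S(Y, W) = (4 + W)*(81/16 + Y) (S(Y, W) = (Y + 81/16)*(W + 4) = (81/16 + Y)*(4 + W) = (4 + W)*(81/16 + Y))
-10 + S(-4, V)*(-38) = -10 + (81/4 + 4*(-4) + (81/16)*3 + 3*(-4))*(-38) = -10 + (81/4 - 16 + 243/16 - 12)*(-38) = -10 + (119/16)*(-38) = -10 - 2261/8 = -2341/8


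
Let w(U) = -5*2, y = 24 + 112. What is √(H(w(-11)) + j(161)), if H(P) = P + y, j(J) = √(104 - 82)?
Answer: √(126 + √22) ≈ 11.432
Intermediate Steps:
y = 136
w(U) = -10
j(J) = √22
H(P) = 136 + P (H(P) = P + 136 = 136 + P)
√(H(w(-11)) + j(161)) = √((136 - 10) + √22) = √(126 + √22)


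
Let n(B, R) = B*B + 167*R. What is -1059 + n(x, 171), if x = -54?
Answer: 30414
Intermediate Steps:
n(B, R) = B² + 167*R
-1059 + n(x, 171) = -1059 + ((-54)² + 167*171) = -1059 + (2916 + 28557) = -1059 + 31473 = 30414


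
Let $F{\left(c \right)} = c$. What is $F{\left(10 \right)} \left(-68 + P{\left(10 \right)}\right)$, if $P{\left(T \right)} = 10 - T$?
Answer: $-680$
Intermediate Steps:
$F{\left(10 \right)} \left(-68 + P{\left(10 \right)}\right) = 10 \left(-68 + \left(10 - 10\right)\right) = 10 \left(-68 + 0\right) = 10 \left(-68\right) = -680$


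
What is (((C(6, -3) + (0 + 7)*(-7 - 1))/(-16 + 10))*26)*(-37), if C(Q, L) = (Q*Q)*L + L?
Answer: -80327/3 ≈ -26776.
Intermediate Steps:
C(Q, L) = L + L*Q² (C(Q, L) = Q²*L + L = L*Q² + L = L + L*Q²)
(((C(6, -3) + (0 + 7)*(-7 - 1))/(-16 + 10))*26)*(-37) = (((-3*(1 + 6²) + (0 + 7)*(-7 - 1))/(-16 + 10))*26)*(-37) = (((-3*(1 + 36) + 7*(-8))/(-6))*26)*(-37) = (((-3*37 - 56)*(-⅙))*26)*(-37) = (((-111 - 56)*(-⅙))*26)*(-37) = (-167*(-⅙)*26)*(-37) = ((167/6)*26)*(-37) = (2171/3)*(-37) = -80327/3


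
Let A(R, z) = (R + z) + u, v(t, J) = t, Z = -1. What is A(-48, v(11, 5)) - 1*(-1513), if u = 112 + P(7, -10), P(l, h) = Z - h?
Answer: 1597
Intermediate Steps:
P(l, h) = -1 - h
u = 121 (u = 112 + (-1 - 1*(-10)) = 112 + (-1 + 10) = 112 + 9 = 121)
A(R, z) = 121 + R + z (A(R, z) = (R + z) + 121 = 121 + R + z)
A(-48, v(11, 5)) - 1*(-1513) = (121 - 48 + 11) - 1*(-1513) = 84 + 1513 = 1597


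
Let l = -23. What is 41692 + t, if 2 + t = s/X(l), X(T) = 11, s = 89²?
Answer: 466511/11 ≈ 42410.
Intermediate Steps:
s = 7921
t = 7899/11 (t = -2 + 7921/11 = 7899/11 ≈ 718.09)
41692 + t = 41692 + 7899/11 = 466511/11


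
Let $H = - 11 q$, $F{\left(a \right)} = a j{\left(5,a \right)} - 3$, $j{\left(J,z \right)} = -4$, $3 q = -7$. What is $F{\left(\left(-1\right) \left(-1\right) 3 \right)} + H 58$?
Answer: $\frac{4421}{3} \approx 1473.7$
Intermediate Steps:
$q = - \frac{7}{3}$ ($q = \frac{1}{3} \left(-7\right) = - \frac{7}{3} \approx -2.3333$)
$F{\left(a \right)} = -3 - 4 a$ ($F{\left(a \right)} = a \left(-4\right) - 3 = - 4 a - 3 = -3 - 4 a$)
$H = \frac{77}{3}$ ($H = \left(-11\right) \left(- \frac{7}{3}\right) = \frac{77}{3} \approx 25.667$)
$F{\left(\left(-1\right) \left(-1\right) 3 \right)} + H 58 = \left(-3 - 4 \left(-1\right) \left(-1\right) 3\right) + \frac{77}{3} \cdot 58 = \left(-3 - 4 \cdot 1 \cdot 3\right) + \frac{4466}{3} = \left(-3 - 12\right) + \frac{4466}{3} = -15 + \frac{4466}{3} = \frac{4421}{3}$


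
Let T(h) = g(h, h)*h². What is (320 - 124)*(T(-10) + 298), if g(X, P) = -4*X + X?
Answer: 646408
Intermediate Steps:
g(X, P) = -3*X
T(h) = -3*h³ (T(h) = (-3*h)*h² = -3*h³)
(320 - 124)*(T(-10) + 298) = (320 - 124)*(-3*(-10)³ + 298) = 196*(-3*(-1000) + 298) = 196*(3000 + 298) = 196*3298 = 646408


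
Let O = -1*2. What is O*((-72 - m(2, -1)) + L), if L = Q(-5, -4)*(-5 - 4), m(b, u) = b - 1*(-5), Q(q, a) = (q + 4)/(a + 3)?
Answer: 176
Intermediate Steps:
Q(q, a) = (4 + q)/(3 + a)
m(b, u) = 5 + b (m(b, u) = b + 5 = 5 + b)
L = -9 (L = ((4 - 5)/(3 - 4))*(-5 - 4) = (-1/(-1))*(-9) = -1*(-1)*(-9) = 1*(-9) = -9)
O = -2
O*((-72 - m(2, -1)) + L) = -2*((-72 - (5 + 2)) - 9) = -2*((-72 - 1*7) - 9) = -2*((-72 - 7) - 9) = -2*(-79 - 9) = -2*(-88) = 176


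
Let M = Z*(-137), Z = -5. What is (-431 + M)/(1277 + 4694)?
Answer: 254/5971 ≈ 0.042539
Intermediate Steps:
M = 685 (M = -5*(-137) = 685)
(-431 + M)/(1277 + 4694) = (-431 + 685)/(1277 + 4694) = 254/5971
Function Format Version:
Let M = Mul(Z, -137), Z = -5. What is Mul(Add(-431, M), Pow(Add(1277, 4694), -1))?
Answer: Rational(254, 5971) ≈ 0.042539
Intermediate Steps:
M = 685 (M = Mul(-5, -137) = 685)
Mul(Add(-431, M), Pow(Add(1277, 4694), -1)) = Mul(Add(-431, 685), Pow(Add(1277, 4694), -1)) = Mul(254, Pow(5971, -1)) = Mul(254, Rational(1, 5971)) = Rational(254, 5971)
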